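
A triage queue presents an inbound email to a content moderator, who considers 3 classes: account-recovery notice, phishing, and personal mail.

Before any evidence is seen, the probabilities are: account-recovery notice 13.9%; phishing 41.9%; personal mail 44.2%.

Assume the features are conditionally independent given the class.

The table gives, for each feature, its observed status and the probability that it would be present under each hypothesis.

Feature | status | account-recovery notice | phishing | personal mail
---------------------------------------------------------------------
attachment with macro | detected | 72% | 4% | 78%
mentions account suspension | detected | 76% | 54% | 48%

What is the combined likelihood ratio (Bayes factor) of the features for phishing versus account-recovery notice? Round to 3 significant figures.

0.0395

The Bayes factor is the ratio of the joint likelihoods of the feature pattern under the two hypotheses.
  phishing: 0.04 × 0.54 = 0.0216
  account-recovery notice: 0.72 × 0.76 = 0.5472
Bayes factor = 0.0216 / 0.5472 ≈ 0.0395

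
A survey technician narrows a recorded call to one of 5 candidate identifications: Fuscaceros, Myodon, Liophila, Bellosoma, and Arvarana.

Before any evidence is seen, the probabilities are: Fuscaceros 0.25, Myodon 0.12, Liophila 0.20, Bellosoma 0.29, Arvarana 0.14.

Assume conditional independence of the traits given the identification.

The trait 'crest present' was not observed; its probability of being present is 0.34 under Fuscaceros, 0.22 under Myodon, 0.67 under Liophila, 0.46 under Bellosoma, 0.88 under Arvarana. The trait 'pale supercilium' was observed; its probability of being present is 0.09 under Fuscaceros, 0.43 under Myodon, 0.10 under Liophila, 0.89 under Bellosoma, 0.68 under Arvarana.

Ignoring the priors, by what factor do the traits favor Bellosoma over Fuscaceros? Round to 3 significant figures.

8.09

Take the product of per-trait likelihoods under each hypothesis (using 1 − P(present | H) for each absent trait), then divide.
  Bellosoma: (1 − 0.46) × 0.89 = 0.4806
  Fuscaceros: (1 − 0.34) × 0.09 = 0.0594
Bayes factor = 0.4806 / 0.0594 ≈ 8.09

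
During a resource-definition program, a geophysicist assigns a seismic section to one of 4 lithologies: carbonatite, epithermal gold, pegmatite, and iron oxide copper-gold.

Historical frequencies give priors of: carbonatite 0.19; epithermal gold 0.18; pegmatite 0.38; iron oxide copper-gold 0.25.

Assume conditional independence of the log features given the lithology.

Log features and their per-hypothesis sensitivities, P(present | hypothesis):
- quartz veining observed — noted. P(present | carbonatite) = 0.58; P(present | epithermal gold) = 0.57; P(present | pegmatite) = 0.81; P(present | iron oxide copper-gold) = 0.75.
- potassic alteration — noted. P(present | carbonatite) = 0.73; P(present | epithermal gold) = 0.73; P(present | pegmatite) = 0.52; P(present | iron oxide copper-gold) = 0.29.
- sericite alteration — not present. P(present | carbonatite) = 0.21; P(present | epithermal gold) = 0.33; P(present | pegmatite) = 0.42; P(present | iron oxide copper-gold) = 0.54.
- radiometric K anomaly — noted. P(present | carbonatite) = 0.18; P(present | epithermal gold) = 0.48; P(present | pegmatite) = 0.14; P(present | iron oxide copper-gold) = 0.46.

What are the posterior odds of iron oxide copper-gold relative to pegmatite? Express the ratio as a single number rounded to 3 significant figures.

Unnormalized posterior weight (prior times the log feature likelihoods) for each of the two hypotheses (using 1 − P(present | H) for each absent log feature):
  iron oxide copper-gold: 0.25 × 0.75 × 0.29 × (1 − 0.54) × 0.46 = 0.011506
  pegmatite: 0.38 × 0.81 × 0.52 × (1 − 0.42) × 0.14 = 0.012997
Posterior odds = 0.011506 / 0.012997 ≈ 0.885.

0.885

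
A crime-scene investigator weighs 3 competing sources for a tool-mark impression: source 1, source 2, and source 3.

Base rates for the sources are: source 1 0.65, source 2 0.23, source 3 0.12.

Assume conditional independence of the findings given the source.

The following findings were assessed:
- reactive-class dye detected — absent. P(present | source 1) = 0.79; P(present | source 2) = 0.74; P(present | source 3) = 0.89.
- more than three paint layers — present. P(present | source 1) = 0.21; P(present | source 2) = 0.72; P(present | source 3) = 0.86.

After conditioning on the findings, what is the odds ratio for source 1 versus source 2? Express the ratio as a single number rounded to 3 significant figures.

0.666

The normalizing constant cancels in an odds ratio, so compute prior × likelihood for the two hypotheses only (using 1 − P(present | H) for each absent finding):
  source 1: 0.65 × (1 − 0.79) × 0.21 = 0.028665
  source 2: 0.23 × (1 − 0.74) × 0.72 = 0.043056
Odds(source 1 : source 2) = 0.028665 / 0.043056 ≈ 0.666.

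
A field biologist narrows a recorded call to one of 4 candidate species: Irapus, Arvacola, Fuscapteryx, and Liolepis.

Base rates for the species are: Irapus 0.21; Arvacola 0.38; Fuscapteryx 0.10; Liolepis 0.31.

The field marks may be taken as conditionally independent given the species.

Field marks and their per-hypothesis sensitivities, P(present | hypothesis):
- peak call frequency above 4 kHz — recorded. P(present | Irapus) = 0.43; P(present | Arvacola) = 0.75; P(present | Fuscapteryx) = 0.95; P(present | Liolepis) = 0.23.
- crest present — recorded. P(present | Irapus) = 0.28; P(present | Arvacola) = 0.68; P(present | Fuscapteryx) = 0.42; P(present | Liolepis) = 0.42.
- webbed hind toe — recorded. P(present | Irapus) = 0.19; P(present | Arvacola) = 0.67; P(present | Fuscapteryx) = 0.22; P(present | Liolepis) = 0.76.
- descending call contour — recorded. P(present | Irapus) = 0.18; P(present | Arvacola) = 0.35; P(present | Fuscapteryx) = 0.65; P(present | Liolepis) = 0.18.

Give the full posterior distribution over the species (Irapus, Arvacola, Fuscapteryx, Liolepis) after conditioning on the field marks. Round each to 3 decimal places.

0.015, 0.810, 0.102, 0.073

Multiply each prior by the joint likelihood of the field mark pattern:
  Irapus: 0.21 × 0.43 × 0.28 × 0.19 × 0.18 = 0.00086471
  Arvacola: 0.38 × 0.75 × 0.68 × 0.67 × 0.35 = 0.045446
  Fuscapteryx: 0.10 × 0.95 × 0.42 × 0.22 × 0.65 = 0.0057057
  Liolepis: 0.31 × 0.23 × 0.42 × 0.76 × 0.18 = 0.0040966
Normalizing constant Z = 0.00086471 + 0.045446 + 0.0057057 + 0.0040966 = 0.056113.
P(Irapus | evidence) = 0.00086471 / 0.056113 ≈ 0.015
P(Arvacola | evidence) = 0.045446 / 0.056113 ≈ 0.810
P(Fuscapteryx | evidence) = 0.0057057 / 0.056113 ≈ 0.102
P(Liolepis | evidence) = 0.0040966 / 0.056113 ≈ 0.073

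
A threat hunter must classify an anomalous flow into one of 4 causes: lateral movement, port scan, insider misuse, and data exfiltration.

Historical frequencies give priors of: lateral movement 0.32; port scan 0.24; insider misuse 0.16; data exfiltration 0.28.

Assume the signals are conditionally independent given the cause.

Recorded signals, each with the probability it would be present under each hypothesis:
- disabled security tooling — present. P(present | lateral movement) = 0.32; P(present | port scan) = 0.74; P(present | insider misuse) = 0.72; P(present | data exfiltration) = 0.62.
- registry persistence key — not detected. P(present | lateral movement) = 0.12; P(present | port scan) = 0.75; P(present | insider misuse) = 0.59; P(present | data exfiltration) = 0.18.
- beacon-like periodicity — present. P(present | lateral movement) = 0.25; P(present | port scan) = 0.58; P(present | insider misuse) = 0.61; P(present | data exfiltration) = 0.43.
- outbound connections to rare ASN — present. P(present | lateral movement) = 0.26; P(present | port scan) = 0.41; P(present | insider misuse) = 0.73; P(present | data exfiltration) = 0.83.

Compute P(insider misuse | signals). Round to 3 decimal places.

For each hypothesis, the unnormalized posterior weight is prior × product of the signal likelihoods (using 1 − P(present | H) for each absent signal):
  lateral movement: 0.32 × 0.32 × (1 − 0.12) × 0.25 × 0.26 = 0.0058573
  port scan: 0.24 × 0.74 × (1 − 0.75) × 0.58 × 0.41 = 0.010558
  insider misuse: 0.16 × 0.72 × (1 − 0.59) × 0.61 × 0.73 = 0.021032
  data exfiltration: 0.28 × 0.62 × (1 − 0.18) × 0.43 × 0.83 = 0.050805
The unnormalized weights sum to 0.088253.
P(insider misuse | evidence) = 0.021032 / 0.088253 ≈ 0.238.

0.238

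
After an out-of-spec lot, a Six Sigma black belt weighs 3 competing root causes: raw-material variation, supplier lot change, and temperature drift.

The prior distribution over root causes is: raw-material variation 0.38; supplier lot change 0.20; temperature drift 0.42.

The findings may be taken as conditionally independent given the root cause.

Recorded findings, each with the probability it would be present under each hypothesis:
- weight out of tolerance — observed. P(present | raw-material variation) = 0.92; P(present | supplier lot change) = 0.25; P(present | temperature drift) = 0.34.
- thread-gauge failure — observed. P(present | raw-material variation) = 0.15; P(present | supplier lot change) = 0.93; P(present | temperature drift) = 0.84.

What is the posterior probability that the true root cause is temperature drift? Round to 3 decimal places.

0.548

By Bayes' rule with conditional independence, the unnormalized weight for each hypothesis is prior × ∏ likelihoods:
  raw-material variation: 0.38 × 0.92 × 0.15 = 0.05244
  supplier lot change: 0.20 × 0.25 × 0.93 = 0.0465
  temperature drift: 0.42 × 0.34 × 0.84 = 0.11995
Normalizing constant Z = 0.05244 + 0.0465 + 0.11995 = 0.21889.
P(temperature drift | evidence) = 0.11995 / 0.21889 ≈ 0.548.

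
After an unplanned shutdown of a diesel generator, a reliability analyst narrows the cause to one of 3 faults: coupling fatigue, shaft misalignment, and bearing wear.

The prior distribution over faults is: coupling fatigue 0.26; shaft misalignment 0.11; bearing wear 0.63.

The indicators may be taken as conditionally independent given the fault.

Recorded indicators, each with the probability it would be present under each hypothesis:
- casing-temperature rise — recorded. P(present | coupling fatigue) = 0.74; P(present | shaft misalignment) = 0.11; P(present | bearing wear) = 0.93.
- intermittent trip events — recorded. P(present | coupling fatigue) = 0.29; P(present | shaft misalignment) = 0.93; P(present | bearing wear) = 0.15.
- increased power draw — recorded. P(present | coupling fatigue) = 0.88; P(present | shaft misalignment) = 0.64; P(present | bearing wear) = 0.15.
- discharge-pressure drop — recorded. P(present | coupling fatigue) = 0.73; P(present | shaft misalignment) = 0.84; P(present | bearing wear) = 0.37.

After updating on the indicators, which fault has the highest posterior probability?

coupling fatigue

By Bayes' rule with conditional independence, the unnormalized weight for each hypothesis is prior × ∏ likelihoods:
  coupling fatigue: 0.26 × 0.74 × 0.29 × 0.88 × 0.73 = 0.035843
  shaft misalignment: 0.11 × 0.11 × 0.93 × 0.64 × 0.84 = 0.0060496
  bearing wear: 0.63 × 0.93 × 0.15 × 0.15 × 0.37 = 0.0048776
The unnormalized weights sum to 0.046771.
P(coupling fatigue | evidence) ≈ 0.035843 / 0.046771 ≈ 0.766
P(shaft misalignment | evidence) ≈ 0.0060496 / 0.046771 ≈ 0.129
P(bearing wear | evidence) ≈ 0.0048776 / 0.046771 ≈ 0.104
The largest is 0.766, so coupling fatigue is most probable.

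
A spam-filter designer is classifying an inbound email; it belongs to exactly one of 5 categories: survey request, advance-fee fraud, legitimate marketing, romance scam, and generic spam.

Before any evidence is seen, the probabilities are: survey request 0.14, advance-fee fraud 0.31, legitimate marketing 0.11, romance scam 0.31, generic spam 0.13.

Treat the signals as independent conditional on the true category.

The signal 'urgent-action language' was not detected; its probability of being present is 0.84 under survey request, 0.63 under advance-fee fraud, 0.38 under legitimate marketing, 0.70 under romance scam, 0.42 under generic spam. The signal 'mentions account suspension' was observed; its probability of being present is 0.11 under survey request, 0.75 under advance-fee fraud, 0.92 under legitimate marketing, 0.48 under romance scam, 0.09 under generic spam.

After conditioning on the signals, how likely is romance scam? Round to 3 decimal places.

Multiply each prior by the joint likelihood of the signal pattern (using 1 − P(present | H) for each absent signal):
  survey request: 0.14 × (1 − 0.84) × 0.11 = 0.002464
  advance-fee fraud: 0.31 × (1 − 0.63) × 0.75 = 0.086025
  legitimate marketing: 0.11 × (1 − 0.38) × 0.92 = 0.062744
  romance scam: 0.31 × (1 − 0.70) × 0.48 = 0.04464
  generic spam: 0.13 × (1 − 0.42) × 0.09 = 0.006786
Normalizing constant Z = 0.002464 + 0.086025 + 0.062744 + 0.04464 + 0.006786 = 0.20266.
P(romance scam | evidence) = 0.04464 / 0.20266 ≈ 0.220.

0.220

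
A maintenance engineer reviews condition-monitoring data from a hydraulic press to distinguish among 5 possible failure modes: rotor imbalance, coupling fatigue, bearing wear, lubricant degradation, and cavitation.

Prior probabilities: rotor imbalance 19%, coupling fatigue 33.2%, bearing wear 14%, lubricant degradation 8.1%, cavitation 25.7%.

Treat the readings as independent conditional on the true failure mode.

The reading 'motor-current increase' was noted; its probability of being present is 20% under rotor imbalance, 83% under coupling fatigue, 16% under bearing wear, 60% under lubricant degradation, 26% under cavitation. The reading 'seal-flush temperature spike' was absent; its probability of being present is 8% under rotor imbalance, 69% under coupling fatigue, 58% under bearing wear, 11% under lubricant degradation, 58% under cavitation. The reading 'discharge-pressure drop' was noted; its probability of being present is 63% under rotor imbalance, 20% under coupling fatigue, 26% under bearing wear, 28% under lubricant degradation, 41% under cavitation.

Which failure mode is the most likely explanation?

By Bayes' rule with conditional independence, the unnormalized weight for each hypothesis is prior × ∏ likelihoods (using 1 − P(present | H) for each absent reading):
  rotor imbalance: 0.190 × 0.20 × (1 − 0.08) × 0.63 = 0.022025
  coupling fatigue: 0.332 × 0.83 × (1 − 0.69) × 0.20 = 0.017085
  bearing wear: 0.140 × 0.16 × (1 − 0.58) × 0.26 = 0.0024461
  lubricant degradation: 0.081 × 0.60 × (1 − 0.11) × 0.28 = 0.012111
  cavitation: 0.257 × 0.26 × (1 − 0.58) × 0.41 = 0.011506
Marginal likelihood of the evidence = 0.065173.
P(rotor imbalance | evidence) ≈ 0.022025 / 0.065173 ≈ 0.338
P(coupling fatigue | evidence) ≈ 0.017085 / 0.065173 ≈ 0.262
P(bearing wear | evidence) ≈ 0.0024461 / 0.065173 ≈ 0.038
P(lubricant degradation | evidence) ≈ 0.012111 / 0.065173 ≈ 0.186
P(cavitation | evidence) ≈ 0.011506 / 0.065173 ≈ 0.177
The largest is 0.338, so rotor imbalance is most probable.

rotor imbalance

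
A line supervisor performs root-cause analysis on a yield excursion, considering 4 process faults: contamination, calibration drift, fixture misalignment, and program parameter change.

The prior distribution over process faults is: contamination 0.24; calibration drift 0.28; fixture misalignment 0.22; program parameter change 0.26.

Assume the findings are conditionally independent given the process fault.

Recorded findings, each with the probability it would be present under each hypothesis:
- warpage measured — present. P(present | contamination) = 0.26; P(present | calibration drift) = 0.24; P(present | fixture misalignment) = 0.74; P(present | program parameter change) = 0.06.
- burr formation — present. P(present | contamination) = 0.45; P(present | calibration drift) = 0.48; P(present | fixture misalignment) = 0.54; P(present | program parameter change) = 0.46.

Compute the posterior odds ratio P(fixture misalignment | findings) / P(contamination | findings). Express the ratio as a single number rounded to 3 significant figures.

3.13

Posterior odds equal prior odds times the likelihood ratio; only the two competing hypotheses matter.
  fixture misalignment: 0.22 × 0.74 × 0.54 = 0.087912
  contamination: 0.24 × 0.26 × 0.45 = 0.02808
Posterior odds = 0.087912 / 0.02808 ≈ 3.13.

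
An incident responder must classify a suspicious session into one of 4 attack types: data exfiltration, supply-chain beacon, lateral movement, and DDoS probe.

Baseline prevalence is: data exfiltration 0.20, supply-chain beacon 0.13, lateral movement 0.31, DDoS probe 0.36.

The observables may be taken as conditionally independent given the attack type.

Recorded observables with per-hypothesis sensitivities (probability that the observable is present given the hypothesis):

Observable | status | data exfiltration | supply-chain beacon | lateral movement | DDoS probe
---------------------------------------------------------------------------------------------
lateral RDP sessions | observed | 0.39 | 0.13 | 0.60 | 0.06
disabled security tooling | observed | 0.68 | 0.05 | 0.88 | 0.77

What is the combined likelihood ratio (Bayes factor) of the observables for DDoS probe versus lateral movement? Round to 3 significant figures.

0.0875

The Bayes factor is the ratio of the joint likelihoods of the observable pattern under the two hypotheses.
  DDoS probe: 0.06 × 0.77 = 0.0462
  lateral movement: 0.60 × 0.88 = 0.528
Bayes factor = 0.0462 / 0.528 ≈ 0.0875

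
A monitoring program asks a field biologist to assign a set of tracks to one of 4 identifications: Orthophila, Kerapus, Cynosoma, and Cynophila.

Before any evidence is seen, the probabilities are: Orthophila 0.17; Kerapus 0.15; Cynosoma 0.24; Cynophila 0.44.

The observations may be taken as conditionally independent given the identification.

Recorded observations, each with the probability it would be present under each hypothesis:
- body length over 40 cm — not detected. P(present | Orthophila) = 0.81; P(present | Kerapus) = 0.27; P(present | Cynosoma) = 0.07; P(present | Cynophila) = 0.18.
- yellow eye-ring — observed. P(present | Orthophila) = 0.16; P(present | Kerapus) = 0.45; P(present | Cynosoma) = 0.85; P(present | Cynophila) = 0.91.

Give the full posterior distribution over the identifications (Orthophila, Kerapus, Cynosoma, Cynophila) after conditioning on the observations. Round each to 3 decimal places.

Multiply each prior by the joint likelihood of the evidence pattern (using 1 − P(present | H) for each absent observation):
  Orthophila: 0.17 × (1 − 0.81) × 0.16 = 0.005168
  Kerapus: 0.15 × (1 − 0.27) × 0.45 = 0.049275
  Cynosoma: 0.24 × (1 − 0.07) × 0.85 = 0.18972
  Cynophila: 0.44 × (1 − 0.18) × 0.91 = 0.32833
Marginal likelihood of the evidence = 0.57249.
P(Orthophila | evidence) = 0.005168 / 0.57249 ≈ 0.009
P(Kerapus | evidence) = 0.049275 / 0.57249 ≈ 0.086
P(Cynosoma | evidence) = 0.18972 / 0.57249 ≈ 0.331
P(Cynophila | evidence) = 0.32833 / 0.57249 ≈ 0.574

0.009, 0.086, 0.331, 0.574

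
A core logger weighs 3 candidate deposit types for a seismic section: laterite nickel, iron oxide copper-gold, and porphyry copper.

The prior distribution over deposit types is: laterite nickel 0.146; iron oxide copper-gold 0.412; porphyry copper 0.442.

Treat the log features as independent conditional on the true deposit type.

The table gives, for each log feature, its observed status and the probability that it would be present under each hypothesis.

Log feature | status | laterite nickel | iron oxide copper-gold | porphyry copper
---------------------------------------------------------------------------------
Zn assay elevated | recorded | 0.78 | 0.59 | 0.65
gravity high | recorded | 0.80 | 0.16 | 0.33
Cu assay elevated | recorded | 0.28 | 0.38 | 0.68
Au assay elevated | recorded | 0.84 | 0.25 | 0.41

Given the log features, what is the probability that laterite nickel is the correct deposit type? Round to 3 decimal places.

0.416

By Bayes' rule with conditional independence, the unnormalized weight for each hypothesis is prior × ∏ likelihoods:
  laterite nickel: 0.146 × 0.78 × 0.80 × 0.28 × 0.84 = 0.021428
  iron oxide copper-gold: 0.412 × 0.59 × 0.16 × 0.38 × 0.25 = 0.0036948
  porphyry copper: 0.442 × 0.65 × 0.33 × 0.68 × 0.41 = 0.026433
Normalizing constant Z = 0.021428 + 0.0036948 + 0.026433 = 0.051555.
P(laterite nickel | evidence) = 0.021428 / 0.051555 ≈ 0.416.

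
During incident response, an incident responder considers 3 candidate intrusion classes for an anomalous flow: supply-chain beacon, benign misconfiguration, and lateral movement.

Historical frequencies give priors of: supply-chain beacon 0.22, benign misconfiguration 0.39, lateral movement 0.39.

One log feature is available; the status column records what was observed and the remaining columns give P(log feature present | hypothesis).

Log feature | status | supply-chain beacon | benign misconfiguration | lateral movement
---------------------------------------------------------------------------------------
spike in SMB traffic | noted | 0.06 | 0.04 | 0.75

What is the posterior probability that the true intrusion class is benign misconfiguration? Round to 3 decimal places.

0.049

For each hypothesis, the unnormalized posterior weight is prior × likelihood:
  supply-chain beacon: 0.22 × 0.06 = 0.0132
  benign misconfiguration: 0.39 × 0.04 = 0.0156
  lateral movement: 0.39 × 0.75 = 0.2925
Marginal likelihood of the evidence = 0.3213.
P(benign misconfiguration | evidence) = 0.0156 / 0.3213 ≈ 0.049.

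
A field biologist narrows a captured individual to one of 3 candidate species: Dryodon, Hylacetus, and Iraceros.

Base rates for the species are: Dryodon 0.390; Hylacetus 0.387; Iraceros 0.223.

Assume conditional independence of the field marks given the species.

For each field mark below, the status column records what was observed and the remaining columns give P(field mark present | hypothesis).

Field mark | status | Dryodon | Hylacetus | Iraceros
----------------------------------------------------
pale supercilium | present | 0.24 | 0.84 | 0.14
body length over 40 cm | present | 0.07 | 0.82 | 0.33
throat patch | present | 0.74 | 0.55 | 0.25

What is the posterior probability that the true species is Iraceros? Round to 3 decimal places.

0.017

For each hypothesis, the unnormalized posterior weight is prior × product of the field mark likelihoods:
  Dryodon: 0.390 × 0.24 × 0.07 × 0.74 = 0.0048485
  Hylacetus: 0.387 × 0.84 × 0.82 × 0.55 = 0.14661
  Iraceros: 0.223 × 0.14 × 0.33 × 0.25 = 0.0025757
The unnormalized weights sum to 0.15404.
P(Iraceros | evidence) = 0.0025757 / 0.15404 ≈ 0.017.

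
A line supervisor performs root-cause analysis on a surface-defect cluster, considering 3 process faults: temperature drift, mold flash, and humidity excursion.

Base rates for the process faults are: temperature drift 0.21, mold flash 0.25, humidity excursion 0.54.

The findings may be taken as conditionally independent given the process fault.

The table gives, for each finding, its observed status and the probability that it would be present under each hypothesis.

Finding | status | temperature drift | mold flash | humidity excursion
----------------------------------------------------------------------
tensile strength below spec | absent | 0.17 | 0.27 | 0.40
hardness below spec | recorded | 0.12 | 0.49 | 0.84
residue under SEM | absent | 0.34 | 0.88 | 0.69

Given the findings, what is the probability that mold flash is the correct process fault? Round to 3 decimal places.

By Bayes' rule with conditional independence, the unnormalized weight for each hypothesis is prior × ∏ likelihoods (using 1 − P(present | H) for each absent finding):
  temperature drift: 0.21 × (1 − 0.17) × 0.12 × (1 − 0.34) = 0.013805
  mold flash: 0.25 × (1 − 0.27) × 0.49 × (1 − 0.88) = 0.010731
  humidity excursion: 0.54 × (1 − 0.40) × 0.84 × (1 − 0.69) = 0.08437
Marginal likelihood of the evidence = 0.10891.
P(mold flash | evidence) = 0.010731 / 0.10891 ≈ 0.099.

0.099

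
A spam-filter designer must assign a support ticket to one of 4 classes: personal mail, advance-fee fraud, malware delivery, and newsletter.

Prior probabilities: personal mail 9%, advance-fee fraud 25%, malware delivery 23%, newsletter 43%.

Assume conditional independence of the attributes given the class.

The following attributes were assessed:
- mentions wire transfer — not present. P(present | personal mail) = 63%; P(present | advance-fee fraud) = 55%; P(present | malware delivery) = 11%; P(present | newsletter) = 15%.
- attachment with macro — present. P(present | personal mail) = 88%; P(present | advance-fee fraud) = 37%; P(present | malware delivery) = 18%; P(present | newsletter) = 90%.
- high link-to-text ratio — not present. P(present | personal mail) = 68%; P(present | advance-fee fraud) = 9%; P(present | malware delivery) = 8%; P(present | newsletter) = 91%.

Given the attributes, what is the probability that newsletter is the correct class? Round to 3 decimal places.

0.267

For each hypothesis, the unnormalized posterior weight is prior × product of the attribute likelihoods (using 1 − P(present | H) for each absent attribute):
  personal mail: 0.09 × (1 − 0.63) × 0.88 × (1 − 0.68) = 0.0093773
  advance-fee fraud: 0.25 × (1 − 0.55) × 0.37 × (1 − 0.09) = 0.037879
  malware delivery: 0.23 × (1 − 0.11) × 0.18 × (1 − 0.08) = 0.033898
  newsletter: 0.43 × (1 − 0.15) × 0.90 × (1 − 0.91) = 0.029605
The unnormalized weights sum to 0.11076.
P(newsletter | evidence) = 0.029605 / 0.11076 ≈ 0.267.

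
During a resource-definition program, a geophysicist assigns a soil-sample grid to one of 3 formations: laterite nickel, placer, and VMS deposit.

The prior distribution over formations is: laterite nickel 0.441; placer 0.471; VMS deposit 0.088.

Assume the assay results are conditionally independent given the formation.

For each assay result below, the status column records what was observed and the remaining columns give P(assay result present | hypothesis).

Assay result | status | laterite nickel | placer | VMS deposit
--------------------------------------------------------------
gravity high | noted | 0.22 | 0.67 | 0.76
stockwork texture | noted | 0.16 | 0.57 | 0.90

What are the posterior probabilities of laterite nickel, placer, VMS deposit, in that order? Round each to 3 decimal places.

Multiply each prior by the joint likelihood of the assay result pattern:
  laterite nickel: 0.441 × 0.22 × 0.16 = 0.015523
  placer: 0.471 × 0.67 × 0.57 = 0.17987
  VMS deposit: 0.088 × 0.76 × 0.90 = 0.060192
The unnormalized weights sum to 0.25559.
P(laterite nickel | evidence) = 0.015523 / 0.25559 ≈ 0.061
P(placer | evidence) = 0.17987 / 0.25559 ≈ 0.704
P(VMS deposit | evidence) = 0.060192 / 0.25559 ≈ 0.236

0.061, 0.704, 0.236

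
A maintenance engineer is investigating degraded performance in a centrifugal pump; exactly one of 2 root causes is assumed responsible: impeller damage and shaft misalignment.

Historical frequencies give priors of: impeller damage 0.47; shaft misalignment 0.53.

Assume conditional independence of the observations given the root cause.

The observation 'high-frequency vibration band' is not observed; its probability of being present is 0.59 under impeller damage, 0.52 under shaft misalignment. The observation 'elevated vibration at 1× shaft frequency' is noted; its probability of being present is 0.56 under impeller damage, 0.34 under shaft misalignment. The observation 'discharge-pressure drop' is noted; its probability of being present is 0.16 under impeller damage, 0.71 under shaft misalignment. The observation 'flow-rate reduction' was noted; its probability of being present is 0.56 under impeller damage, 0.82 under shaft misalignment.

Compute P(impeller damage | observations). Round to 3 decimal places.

By Bayes' rule with conditional independence, the unnormalized weight for each hypothesis is prior × ∏ likelihoods (using 1 − P(present | H) for each absent observation):
  impeller damage: 0.47 × (1 − 0.59) × 0.56 × 0.16 × 0.56 = 0.0096689
  shaft misalignment: 0.53 × (1 − 0.52) × 0.34 × 0.71 × 0.82 = 0.050358
Normalizing constant Z = 0.0096689 + 0.050358 = 0.060027.
P(impeller damage | evidence) = 0.0096689 / 0.060027 ≈ 0.161.

0.161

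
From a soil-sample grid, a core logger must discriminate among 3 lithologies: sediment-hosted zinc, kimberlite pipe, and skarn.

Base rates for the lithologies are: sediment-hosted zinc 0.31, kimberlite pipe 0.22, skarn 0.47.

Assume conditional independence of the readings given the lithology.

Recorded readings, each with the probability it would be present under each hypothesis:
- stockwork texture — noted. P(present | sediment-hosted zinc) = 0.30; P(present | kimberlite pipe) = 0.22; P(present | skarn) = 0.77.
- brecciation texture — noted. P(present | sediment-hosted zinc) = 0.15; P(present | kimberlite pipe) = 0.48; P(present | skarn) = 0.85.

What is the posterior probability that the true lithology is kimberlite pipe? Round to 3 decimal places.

Multiply each prior by the joint likelihood of the reading pattern:
  sediment-hosted zinc: 0.31 × 0.30 × 0.15 = 0.01395
  kimberlite pipe: 0.22 × 0.22 × 0.48 = 0.023232
  skarn: 0.47 × 0.77 × 0.85 = 0.30761
Marginal likelihood of the evidence = 0.3448.
P(kimberlite pipe | evidence) = 0.023232 / 0.3448 ≈ 0.067.

0.067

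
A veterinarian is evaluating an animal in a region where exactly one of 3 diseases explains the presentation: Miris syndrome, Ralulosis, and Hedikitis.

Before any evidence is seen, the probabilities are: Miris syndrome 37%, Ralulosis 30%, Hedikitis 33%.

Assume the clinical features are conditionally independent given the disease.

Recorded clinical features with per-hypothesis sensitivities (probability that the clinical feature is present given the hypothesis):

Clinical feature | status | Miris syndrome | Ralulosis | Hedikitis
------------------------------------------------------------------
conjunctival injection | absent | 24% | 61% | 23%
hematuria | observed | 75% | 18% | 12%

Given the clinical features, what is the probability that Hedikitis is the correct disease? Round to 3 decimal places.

Multiply each prior by the joint likelihood of the clinical feature pattern (using 1 − P(present | H) for each absent clinical feature):
  Miris syndrome: 0.37 × (1 − 0.24) × 0.75 = 0.2109
  Ralulosis: 0.30 × (1 − 0.61) × 0.18 = 0.02106
  Hedikitis: 0.33 × (1 − 0.23) × 0.12 = 0.030492
The unnormalized weights sum to 0.26245.
P(Hedikitis | evidence) = 0.030492 / 0.26245 ≈ 0.116.

0.116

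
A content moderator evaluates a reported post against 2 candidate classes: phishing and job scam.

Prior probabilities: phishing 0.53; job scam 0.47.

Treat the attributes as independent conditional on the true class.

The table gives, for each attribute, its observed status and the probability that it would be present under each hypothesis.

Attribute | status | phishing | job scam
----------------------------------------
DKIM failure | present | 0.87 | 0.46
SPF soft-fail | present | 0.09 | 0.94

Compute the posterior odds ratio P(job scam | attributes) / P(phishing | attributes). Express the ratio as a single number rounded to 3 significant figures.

Posterior odds equal prior odds times the likelihood ratio; only the two competing hypotheses matter.
  job scam: 0.47 × 0.46 × 0.94 = 0.20323
  phishing: 0.53 × 0.87 × 0.09 = 0.041499
Posterior odds = 0.20323 / 0.041499 ≈ 4.90.

4.90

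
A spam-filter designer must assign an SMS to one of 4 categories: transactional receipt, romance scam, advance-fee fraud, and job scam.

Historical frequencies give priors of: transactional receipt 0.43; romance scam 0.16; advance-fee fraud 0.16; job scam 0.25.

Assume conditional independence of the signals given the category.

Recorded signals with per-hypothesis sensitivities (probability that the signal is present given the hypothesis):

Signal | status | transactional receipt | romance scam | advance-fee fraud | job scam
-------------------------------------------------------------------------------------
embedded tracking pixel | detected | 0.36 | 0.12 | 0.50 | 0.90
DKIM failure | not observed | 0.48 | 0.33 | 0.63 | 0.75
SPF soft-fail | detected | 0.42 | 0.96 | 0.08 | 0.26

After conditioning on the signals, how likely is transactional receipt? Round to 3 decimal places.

Multiply each prior by the joint likelihood of the signal pattern (using 1 − P(present | H) for each absent signal):
  transactional receipt: 0.43 × 0.36 × (1 − 0.48) × 0.42 = 0.033808
  romance scam: 0.16 × 0.12 × (1 − 0.33) × 0.96 = 0.012349
  advance-fee fraud: 0.16 × 0.50 × (1 − 0.63) × 0.08 = 0.002368
  job scam: 0.25 × 0.90 × (1 − 0.75) × 0.26 = 0.014625
Marginal likelihood of the evidence = 0.063151.
P(transactional receipt | evidence) = 0.033808 / 0.063151 ≈ 0.535.

0.535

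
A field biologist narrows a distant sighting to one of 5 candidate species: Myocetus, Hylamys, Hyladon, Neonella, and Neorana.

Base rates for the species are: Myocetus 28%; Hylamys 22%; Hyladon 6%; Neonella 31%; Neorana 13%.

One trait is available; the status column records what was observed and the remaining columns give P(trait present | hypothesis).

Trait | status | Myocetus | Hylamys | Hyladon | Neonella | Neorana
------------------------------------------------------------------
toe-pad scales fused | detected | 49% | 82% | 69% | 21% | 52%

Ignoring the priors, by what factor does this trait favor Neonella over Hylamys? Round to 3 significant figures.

Likelihood of this trait under each hypothesis:
  Neonella: 0.21
  Hylamys: 0.82
Bayes factor = 0.21 / 0.82 ≈ 0.256

0.256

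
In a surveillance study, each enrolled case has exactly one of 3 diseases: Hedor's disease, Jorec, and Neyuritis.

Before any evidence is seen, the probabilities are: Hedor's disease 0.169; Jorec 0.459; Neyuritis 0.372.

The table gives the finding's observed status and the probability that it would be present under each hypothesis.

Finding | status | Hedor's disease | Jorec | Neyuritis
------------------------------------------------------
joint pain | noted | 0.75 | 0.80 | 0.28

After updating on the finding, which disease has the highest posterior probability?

By Bayes' rule, the unnormalized weight for each hypothesis is prior × likelihood:
  Hedor's disease: 0.169 × 0.75 = 0.12675
  Jorec: 0.459 × 0.80 = 0.3672
  Neyuritis: 0.372 × 0.28 = 0.10416
Normalizing constant Z = 0.12675 + 0.3672 + 0.10416 = 0.59811.
P(Hedor's disease | evidence) ≈ 0.12675 / 0.59811 ≈ 0.212
P(Jorec | evidence) ≈ 0.3672 / 0.59811 ≈ 0.614
P(Neyuritis | evidence) ≈ 0.10416 / 0.59811 ≈ 0.174
The largest is 0.614, so Jorec is most probable.

Jorec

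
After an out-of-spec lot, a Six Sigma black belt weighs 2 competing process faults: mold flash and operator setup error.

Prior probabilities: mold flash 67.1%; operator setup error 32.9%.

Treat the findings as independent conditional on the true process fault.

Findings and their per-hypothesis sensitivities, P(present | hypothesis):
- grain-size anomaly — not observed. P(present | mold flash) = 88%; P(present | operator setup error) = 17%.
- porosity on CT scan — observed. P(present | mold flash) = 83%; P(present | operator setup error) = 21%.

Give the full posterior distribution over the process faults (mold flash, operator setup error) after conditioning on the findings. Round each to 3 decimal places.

0.538, 0.462

By Bayes' rule with conditional independence, the unnormalized weight for each hypothesis is prior × ∏ likelihoods (using 1 − P(present | H) for each absent finding):
  mold flash: 0.671 × (1 − 0.88) × 0.83 = 0.066832
  operator setup error: 0.329 × (1 − 0.17) × 0.21 = 0.057345
Normalizing constant Z = 0.066832 + 0.057345 = 0.12418.
P(mold flash | evidence) = 0.066832 / 0.12418 ≈ 0.538
P(operator setup error | evidence) = 0.057345 / 0.12418 ≈ 0.462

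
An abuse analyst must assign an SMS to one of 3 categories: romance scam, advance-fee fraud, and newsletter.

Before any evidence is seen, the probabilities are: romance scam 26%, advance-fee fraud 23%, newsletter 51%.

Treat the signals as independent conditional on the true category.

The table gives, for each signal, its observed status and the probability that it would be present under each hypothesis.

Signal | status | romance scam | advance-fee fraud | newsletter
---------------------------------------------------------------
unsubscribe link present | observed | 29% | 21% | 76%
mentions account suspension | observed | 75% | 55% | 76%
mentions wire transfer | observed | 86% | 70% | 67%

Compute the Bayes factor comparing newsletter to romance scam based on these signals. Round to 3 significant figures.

Take the product of per-signal likelihoods under each hypothesis, then divide.
  newsletter: 0.76 × 0.76 × 0.67 = 0.38699
  romance scam: 0.29 × 0.75 × 0.86 = 0.18705
Bayes factor = 0.38699 / 0.18705 ≈ 2.07

2.07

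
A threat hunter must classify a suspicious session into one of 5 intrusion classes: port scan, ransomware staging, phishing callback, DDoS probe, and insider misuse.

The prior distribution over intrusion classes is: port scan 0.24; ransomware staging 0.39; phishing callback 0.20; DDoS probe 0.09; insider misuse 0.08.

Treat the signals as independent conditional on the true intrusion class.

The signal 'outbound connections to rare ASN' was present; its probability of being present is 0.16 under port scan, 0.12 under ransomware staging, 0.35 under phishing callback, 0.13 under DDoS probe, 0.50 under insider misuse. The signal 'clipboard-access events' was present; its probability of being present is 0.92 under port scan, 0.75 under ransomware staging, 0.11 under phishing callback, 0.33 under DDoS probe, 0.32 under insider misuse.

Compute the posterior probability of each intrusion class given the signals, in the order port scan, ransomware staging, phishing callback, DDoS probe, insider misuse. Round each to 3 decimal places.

0.373, 0.370, 0.081, 0.041, 0.135

For each hypothesis, the unnormalized posterior weight is prior × product of the signal likelihoods:
  port scan: 0.24 × 0.16 × 0.92 = 0.035328
  ransomware staging: 0.39 × 0.12 × 0.75 = 0.0351
  phishing callback: 0.20 × 0.35 × 0.11 = 0.0077
  DDoS probe: 0.09 × 0.13 × 0.33 = 0.003861
  insider misuse: 0.08 × 0.50 × 0.32 = 0.0128
The unnormalized weights sum to 0.094789.
P(port scan | evidence) = 0.035328 / 0.094789 ≈ 0.373
P(ransomware staging | evidence) = 0.0351 / 0.094789 ≈ 0.370
P(phishing callback | evidence) = 0.0077 / 0.094789 ≈ 0.081
P(DDoS probe | evidence) = 0.003861 / 0.094789 ≈ 0.041
P(insider misuse | evidence) = 0.0128 / 0.094789 ≈ 0.135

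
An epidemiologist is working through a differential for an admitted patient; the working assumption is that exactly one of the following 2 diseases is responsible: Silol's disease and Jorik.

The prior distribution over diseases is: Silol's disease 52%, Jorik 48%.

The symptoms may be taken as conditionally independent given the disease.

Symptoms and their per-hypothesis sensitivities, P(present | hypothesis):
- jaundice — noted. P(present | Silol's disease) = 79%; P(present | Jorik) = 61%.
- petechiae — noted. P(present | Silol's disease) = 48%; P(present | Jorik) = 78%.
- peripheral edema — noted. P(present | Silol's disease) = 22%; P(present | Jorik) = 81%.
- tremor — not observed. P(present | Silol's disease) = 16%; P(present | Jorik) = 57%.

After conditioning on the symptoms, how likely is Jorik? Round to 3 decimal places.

0.686

By Bayes' rule with conditional independence, the unnormalized weight for each hypothesis is prior × ∏ likelihoods (using 1 − P(present | H) for each absent symptom):
  Silol's disease: 0.52 × 0.79 × 0.48 × 0.22 × (1 − 0.16) = 0.03644
  Jorik: 0.48 × 0.61 × 0.78 × 0.81 × (1 − 0.57) = 0.079546
The unnormalized weights sum to 0.11599.
P(Jorik | evidence) = 0.079546 / 0.11599 ≈ 0.686.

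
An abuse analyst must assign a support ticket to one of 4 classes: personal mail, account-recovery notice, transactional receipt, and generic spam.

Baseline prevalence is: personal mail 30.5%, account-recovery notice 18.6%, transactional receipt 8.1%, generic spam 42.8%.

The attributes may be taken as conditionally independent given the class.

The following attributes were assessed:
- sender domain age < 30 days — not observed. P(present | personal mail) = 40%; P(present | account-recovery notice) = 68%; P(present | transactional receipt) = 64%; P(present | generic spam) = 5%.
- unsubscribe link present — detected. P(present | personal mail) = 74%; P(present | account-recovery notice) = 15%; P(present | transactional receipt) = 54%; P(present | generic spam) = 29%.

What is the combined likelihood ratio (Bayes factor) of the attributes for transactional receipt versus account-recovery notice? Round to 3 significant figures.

The Bayes factor is the ratio of the joint likelihoods of the attribute pattern under the two hypotheses (using 1 − P(present | H) for each absent attribute).
  transactional receipt: (1 − 0.64) × 0.54 = 0.1944
  account-recovery notice: (1 − 0.68) × 0.15 = 0.048
Bayes factor = 0.1944 / 0.048 ≈ 4.05

4.05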